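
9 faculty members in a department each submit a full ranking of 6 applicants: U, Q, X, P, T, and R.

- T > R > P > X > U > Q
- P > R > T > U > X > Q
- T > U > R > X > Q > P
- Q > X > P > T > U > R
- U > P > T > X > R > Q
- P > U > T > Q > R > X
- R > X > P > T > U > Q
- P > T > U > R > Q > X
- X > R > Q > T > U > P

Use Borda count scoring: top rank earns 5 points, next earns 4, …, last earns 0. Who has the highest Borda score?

Borda scores:
  U: 1 + 2 + 4 + 1 + 5 + 4 + 1 + 3 + 1 = 22
  Q: 0 + 0 + 1 + 5 + 0 + 2 + 0 + 1 + 3 = 12
  X: 2 + 1 + 2 + 4 + 2 + 0 + 4 + 0 + 5 = 20
  P: 3 + 5 + 0 + 3 + 4 + 5 + 3 + 5 + 0 = 28
  T: 5 + 3 + 5 + 2 + 3 + 3 + 2 + 4 + 2 = 29
  R: 4 + 4 + 3 + 0 + 1 + 1 + 5 + 2 + 4 = 24
T has the highest total.

T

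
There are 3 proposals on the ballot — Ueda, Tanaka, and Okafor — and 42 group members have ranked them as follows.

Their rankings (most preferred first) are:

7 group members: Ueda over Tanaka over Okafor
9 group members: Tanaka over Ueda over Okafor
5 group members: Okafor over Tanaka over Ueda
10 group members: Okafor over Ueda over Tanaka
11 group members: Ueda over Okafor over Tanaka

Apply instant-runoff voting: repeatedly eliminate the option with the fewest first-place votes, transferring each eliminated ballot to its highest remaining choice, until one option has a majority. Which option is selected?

Round 1: Ueda 18, Okafor 15, Tanaka 9. Tanaka has the fewest and is eliminated.
Round 2: Ueda 27, Okafor 15. Ueda has a majority.

Ueda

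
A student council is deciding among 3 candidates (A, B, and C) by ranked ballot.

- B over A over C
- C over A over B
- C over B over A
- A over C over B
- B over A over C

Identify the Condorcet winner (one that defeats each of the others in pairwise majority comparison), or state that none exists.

There is no Condorcet winner

Head-to-head results (5 voters total):
A vs B: B wins 3–2.
A vs C: A wins 3–2.
B vs C: C wins 3–2.
No candidate beats all others: A beats C beats B beats A, a majority cycle.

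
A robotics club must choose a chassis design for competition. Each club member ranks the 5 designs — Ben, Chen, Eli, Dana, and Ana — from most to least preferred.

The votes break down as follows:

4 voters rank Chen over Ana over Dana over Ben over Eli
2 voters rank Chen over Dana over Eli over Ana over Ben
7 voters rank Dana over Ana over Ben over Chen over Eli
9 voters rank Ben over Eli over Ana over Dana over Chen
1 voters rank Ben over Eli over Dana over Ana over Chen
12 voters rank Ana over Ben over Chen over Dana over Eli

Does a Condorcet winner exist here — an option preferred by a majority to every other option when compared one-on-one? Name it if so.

Ana

Head-to-head results (35 voters total):
Ben vs Chen: Ben wins 29–6.
Ben vs Eli: Ben wins 33–2.
Ben vs Dana: Ben wins 22–13.
Ben vs Ana: Ana wins 25–10.
Chen vs Eli: Chen wins 25–10.
Chen vs Dana: Chen wins 18–17.
Chen vs Ana: Ana wins 29–6.
Eli vs Dana: Dana wins 25–10.
Eli vs Ana: Ana wins 23–12.
Dana vs Ana: Ana wins 25–10.
Ana beats each rival — Ben (25–10), Chen (29–6), Eli (23–12), Dana (25–10) — so Ana is the Condorcet winner.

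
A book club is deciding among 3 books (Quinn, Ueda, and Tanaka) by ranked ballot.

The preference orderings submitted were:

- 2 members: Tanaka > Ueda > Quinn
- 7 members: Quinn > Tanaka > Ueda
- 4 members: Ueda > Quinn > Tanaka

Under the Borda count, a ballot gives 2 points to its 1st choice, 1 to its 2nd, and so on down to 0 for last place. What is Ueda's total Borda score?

Borda scores:
  Quinn: 2·0 + 7·2 + 4·1 = 18
  Ueda: 2·1 + 7·0 + 4·2 = 10
  Tanaka: 2·2 + 7·1 + 4·0 = 11

10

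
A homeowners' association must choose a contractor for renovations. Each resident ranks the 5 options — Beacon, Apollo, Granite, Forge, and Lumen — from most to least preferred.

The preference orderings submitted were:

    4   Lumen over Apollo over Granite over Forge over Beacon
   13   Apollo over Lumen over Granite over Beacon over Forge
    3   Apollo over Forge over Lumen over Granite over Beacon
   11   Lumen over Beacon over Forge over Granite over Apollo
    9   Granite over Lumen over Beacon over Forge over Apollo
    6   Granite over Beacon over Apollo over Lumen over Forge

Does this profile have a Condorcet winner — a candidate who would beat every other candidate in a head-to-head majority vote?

Head-to-head results (46 voters total):
Beacon vs Apollo: Beacon wins 26–20.
Beacon vs Granite: Granite wins 35–11.
Beacon vs Forge: Beacon wins 39–7.
Beacon vs Lumen: Lumen wins 40–6.
Apollo vs Granite: Granite wins 26–20.
Apollo vs Forge: Apollo wins 26–20.
Apollo vs Lumen: Lumen wins 24–22.
Granite vs Forge: Granite wins 32–14.
Granite vs Lumen: Lumen wins 31–15.
Forge vs Lumen: Lumen wins 43–3.
Lumen beats each rival — Beacon (40–6), Apollo (24–22), Granite (31–15), Forge (43–3) — so Lumen is the Condorcet winner.

Yes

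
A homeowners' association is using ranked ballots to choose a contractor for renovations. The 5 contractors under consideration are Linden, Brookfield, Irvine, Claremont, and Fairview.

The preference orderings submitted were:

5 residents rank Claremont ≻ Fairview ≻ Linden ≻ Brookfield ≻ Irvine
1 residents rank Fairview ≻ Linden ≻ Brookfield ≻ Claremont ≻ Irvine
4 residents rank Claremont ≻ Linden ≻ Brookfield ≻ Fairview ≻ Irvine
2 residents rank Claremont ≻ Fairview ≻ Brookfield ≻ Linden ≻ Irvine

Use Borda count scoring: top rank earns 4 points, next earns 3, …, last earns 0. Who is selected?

Borda scores:
  Linden: 5·2 + 3 + 4·3 + 2·1 = 27
  Brookfield: 5·1 + 2 + 4·2 + 2·2 = 19
  Irvine: 5·0 + 0 + 4·0 + 2·0 = 0
  Claremont: 5·4 + 1 + 4·4 + 2·4 = 45
  Fairview: 5·3 + 4 + 4·1 + 2·3 = 29
Claremont has the highest total.

Claremont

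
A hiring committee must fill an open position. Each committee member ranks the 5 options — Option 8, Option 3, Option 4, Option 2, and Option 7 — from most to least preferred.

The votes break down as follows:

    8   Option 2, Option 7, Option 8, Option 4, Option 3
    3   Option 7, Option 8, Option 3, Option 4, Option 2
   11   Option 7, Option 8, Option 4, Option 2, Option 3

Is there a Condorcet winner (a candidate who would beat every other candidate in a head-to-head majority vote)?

Yes

Head-to-head results (22 voters total):
Option 8 vs Option 3: Option 8 wins 22–0.
Option 8 vs Option 4: Option 8 wins 22–0.
Option 8 vs Option 2: Option 8 wins 14–8.
Option 8 vs Option 7: Option 7 wins 22–0.
Option 3 vs Option 4: Option 4 wins 19–3.
Option 3 vs Option 2: Option 2 wins 19–3.
Option 3 vs Option 7: Option 7 wins 22–0.
Option 4 vs Option 2: Option 4 wins 14–8.
Option 4 vs Option 7: Option 7 wins 22–0.
Option 2 vs Option 7: Option 7 wins 14–8.
Option 7 beats each rival — Option 8 (22–0), Option 3 (22–0), Option 4 (22–0), Option 2 (14–8) — so Option 7 is the Condorcet winner.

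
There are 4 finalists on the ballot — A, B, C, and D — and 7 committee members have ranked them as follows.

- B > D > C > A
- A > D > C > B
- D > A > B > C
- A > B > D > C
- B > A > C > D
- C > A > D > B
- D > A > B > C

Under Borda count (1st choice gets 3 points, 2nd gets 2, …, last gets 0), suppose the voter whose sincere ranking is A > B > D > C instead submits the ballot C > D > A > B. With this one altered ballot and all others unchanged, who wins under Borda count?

Borda totals with the altered ballot: A 12, B 8, C 9, D 13.
The switch changes the winner from A to D.

D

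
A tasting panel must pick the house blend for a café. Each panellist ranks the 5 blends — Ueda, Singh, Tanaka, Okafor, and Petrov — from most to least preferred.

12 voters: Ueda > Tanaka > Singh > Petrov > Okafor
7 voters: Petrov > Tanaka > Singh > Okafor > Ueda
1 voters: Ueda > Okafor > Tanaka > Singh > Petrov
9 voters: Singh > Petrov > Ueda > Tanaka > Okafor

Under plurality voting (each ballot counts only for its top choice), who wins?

First-place vote totals:
  Ueda: 13
  Singh: 9
  Tanaka: 0
  Okafor: 0
  Petrov: 7
Ueda has the most first-place votes.

Ueda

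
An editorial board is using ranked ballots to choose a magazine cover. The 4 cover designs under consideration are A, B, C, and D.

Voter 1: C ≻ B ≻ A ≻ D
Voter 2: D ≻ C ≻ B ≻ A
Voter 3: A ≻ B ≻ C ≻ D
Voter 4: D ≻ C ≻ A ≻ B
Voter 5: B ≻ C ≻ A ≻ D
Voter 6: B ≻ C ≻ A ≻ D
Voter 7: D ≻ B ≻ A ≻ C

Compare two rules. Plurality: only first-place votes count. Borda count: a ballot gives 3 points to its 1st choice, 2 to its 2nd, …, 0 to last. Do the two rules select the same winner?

Plurality first-place counts: A 1, B 2, C 1, D 3 → D.
Borda totals: A 8, B 13, C 12, D 9 → B.
The two rules disagree: plurality picks D, Borda picks B.

No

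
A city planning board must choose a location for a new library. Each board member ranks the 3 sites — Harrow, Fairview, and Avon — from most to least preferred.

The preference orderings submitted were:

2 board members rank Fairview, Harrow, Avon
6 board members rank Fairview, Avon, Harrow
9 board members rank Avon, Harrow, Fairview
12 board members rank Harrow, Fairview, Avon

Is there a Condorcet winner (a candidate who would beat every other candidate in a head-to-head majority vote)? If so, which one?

Head-to-head results (29 voters total):
Harrow vs Fairview: Harrow wins 21–8.
Harrow vs Avon: Avon wins 15–14.
Fairview vs Avon: Fairview wins 20–9.
No candidate beats all others: Harrow beats Fairview beats Avon beats Harrow, a majority cycle.

None — there is no Condorcet winner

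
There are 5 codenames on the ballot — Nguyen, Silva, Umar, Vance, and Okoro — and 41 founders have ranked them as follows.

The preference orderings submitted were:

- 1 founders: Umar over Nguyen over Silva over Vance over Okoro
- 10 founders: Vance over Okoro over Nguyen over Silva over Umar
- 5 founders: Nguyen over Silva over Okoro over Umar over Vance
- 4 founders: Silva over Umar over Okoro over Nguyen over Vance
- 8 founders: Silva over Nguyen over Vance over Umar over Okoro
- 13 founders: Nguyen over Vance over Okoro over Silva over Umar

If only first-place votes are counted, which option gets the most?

First-place vote totals:
  Nguyen: 18
  Silva: 12
  Umar: 1
  Vance: 10
  Okoro: 0
Nguyen has the most first-place votes.

Nguyen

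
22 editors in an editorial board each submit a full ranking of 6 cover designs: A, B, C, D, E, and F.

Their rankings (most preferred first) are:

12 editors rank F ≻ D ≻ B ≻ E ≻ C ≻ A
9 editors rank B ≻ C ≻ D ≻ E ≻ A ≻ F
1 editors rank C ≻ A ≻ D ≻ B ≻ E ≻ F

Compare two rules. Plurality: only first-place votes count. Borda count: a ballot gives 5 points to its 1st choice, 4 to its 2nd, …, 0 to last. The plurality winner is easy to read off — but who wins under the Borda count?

Plurality first-place counts: A 0, B 9, C 1, D 0, E 0, F 12 → F.
Borda totals: A 13, B 83, C 53, D 78, E 43, F 60 → B.

B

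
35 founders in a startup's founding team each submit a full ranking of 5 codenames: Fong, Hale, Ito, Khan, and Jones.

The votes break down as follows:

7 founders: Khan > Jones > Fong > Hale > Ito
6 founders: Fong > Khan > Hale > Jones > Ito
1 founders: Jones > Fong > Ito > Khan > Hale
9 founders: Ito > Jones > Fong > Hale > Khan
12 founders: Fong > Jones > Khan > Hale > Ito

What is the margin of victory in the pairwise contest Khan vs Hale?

17

Ballots ranking Khan above Hale: 7+6+1+12 = 26.
Ballots ranking Hale above Khan: 9.
Khan wins 26–9, a margin of 17.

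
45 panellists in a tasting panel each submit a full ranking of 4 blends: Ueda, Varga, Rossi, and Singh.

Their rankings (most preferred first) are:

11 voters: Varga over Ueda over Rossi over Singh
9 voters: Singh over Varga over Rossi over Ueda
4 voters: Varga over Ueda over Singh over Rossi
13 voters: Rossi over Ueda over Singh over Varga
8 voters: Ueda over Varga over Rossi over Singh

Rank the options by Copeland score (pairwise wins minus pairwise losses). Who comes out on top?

Pairwise results:
  Ueda vs Varga: Varga wins 24–21.
  Ueda vs Rossi: Ueda wins 23–22.
  Ueda vs Singh: Ueda wins 36–9.
  Varga vs Rossi: Varga wins 32–13.
  Varga vs Singh: Varga wins 23–22.
  Rossi vs Singh: Rossi wins 32–13.
Copeland scores (wins − losses):
  Ueda: 2 − 1 = 1
  Varga: 3 − 0 = 3
  Rossi: 1 − 2 = -1
  Singh: 0 − 3 = -3
Varga has the best Copeland score.

Varga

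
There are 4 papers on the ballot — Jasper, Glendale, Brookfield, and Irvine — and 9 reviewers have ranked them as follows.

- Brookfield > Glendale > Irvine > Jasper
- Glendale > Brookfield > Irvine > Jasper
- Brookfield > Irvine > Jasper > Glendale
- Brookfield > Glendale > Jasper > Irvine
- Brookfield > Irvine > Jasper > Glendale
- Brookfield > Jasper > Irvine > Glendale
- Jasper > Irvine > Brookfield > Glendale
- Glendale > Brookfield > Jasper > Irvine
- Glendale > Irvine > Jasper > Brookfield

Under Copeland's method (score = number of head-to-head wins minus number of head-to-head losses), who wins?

Brookfield

Pairwise results:
  Jasper vs Glendale: Glendale wins 5–4.
  Jasper vs Brookfield: Brookfield wins 7–2.
  Jasper vs Irvine: Irvine wins 5–4.
  Glendale vs Brookfield: Brookfield wins 6–3.
  Glendale vs Irvine: Glendale wins 5–4.
  Brookfield vs Irvine: Brookfield wins 7–2.
Copeland scores (wins − losses):
  Jasper: 0 − 3 = -3
  Glendale: 2 − 1 = 1
  Brookfield: 3 − 0 = 3
  Irvine: 1 − 2 = -1
Brookfield has the best Copeland score.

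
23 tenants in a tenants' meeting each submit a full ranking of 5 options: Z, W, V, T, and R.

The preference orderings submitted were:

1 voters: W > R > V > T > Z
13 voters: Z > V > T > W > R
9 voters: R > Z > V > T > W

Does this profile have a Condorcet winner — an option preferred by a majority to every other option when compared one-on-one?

Yes

Head-to-head results (23 voters total):
Z vs W: Z wins 22–1.
Z vs V: Z wins 22–1.
Z vs T: Z wins 22–1.
Z vs R: Z wins 13–10.
W vs V: V wins 22–1.
W vs T: T wins 22–1.
W vs R: W wins 14–9.
V vs T: V wins 23–0.
V vs R: V wins 13–10.
T vs R: T wins 13–10.
Z beats each rival — W (22–1), V (22–1), T (22–1), R (13–10) — so Z is the Condorcet winner.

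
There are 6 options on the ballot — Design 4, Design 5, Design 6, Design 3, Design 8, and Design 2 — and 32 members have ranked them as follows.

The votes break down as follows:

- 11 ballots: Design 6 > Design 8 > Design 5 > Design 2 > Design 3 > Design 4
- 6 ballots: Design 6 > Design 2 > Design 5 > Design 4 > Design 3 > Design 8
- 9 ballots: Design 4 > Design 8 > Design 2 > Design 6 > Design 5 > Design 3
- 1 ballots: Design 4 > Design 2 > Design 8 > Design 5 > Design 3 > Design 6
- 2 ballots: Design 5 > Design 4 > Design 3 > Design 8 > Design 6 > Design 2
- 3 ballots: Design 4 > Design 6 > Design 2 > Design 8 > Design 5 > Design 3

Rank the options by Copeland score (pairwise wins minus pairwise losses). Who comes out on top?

Design 6

Pairwise results:
  Design 4 vs Design 5: Design 5 wins 19–13.
  Design 4 vs Design 6: Design 6 wins 17–15.
  Design 4 vs Design 3: Design 4 wins 21–11.
  Design 4 vs Design 8: Design 4 wins 21–11.
  Design 4 vs Design 2: Design 2 wins 17–15.
  Design 5 vs Design 6: Design 6 wins 29–3.
  Design 5 vs Design 3: Design 5 wins 32–0.
  Design 5 vs Design 8: Design 8 wins 24–8.
  Design 5 vs Design 2: Design 2 wins 19–13.
  Design 6 vs Design 3: Design 6 wins 29–3.
  Design 6 vs Design 8: Design 6 wins 20–12.
  Design 6 vs Design 2: Design 6 wins 22–10.
  Design 3 vs Design 8: Design 8 wins 24–8.
  Design 3 vs Design 2: Design 2 wins 30–2.
  Design 8 vs Design 2: Design 8 wins 22–10.
Copeland scores (wins − losses):
  Design 4: 2 − 3 = -1
  Design 5: 2 − 3 = -1
  Design 6: 5 − 0 = 5
  Design 3: 0 − 5 = -5
  Design 8: 3 − 2 = 1
  Design 2: 3 − 2 = 1
Design 6 has the best Copeland score.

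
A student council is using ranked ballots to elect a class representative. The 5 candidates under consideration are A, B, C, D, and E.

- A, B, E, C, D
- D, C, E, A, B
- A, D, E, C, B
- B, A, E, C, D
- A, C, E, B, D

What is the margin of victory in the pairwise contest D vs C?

1

Ballots ranking D above C: 2.
Ballots ranking C above D: 3.
C wins 3–2, a margin of 1.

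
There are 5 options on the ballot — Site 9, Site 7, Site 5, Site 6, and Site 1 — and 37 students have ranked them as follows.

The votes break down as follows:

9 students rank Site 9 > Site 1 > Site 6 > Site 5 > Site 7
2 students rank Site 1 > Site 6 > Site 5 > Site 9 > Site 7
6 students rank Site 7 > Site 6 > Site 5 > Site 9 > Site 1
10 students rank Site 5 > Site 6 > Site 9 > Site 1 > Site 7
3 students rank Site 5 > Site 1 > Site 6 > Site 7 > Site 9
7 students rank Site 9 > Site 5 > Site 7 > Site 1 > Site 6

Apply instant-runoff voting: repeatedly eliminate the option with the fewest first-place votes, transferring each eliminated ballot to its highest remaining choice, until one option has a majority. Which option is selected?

Round 1: Site 9 16, Site 5 13, Site 7 6, Site 1 2, Site 6 0. Site 6 has the fewest and is eliminated.
Round 2: Site 9 16, Site 5 13, Site 7 6, Site 1 2. Site 1 has the fewest and is eliminated.
Round 3: Site 9 16, Site 5 15, Site 7 6. Site 7 has the fewest and is eliminated.
Round 4: Site 5 21, Site 9 16. Site 5 has a majority.

Site 5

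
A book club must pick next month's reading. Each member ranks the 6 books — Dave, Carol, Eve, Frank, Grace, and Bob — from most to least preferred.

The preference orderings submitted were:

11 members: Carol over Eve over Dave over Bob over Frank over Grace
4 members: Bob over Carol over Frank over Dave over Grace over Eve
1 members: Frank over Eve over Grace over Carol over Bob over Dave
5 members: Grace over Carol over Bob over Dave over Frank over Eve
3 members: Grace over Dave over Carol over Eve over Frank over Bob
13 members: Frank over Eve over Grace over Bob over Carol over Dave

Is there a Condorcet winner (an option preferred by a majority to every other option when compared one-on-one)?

Head-to-head results (37 voters total):
Dave vs Carol: Carol wins 34–3.
Dave vs Eve: Eve wins 25–12.
Dave vs Frank: Dave wins 19–18.
Dave vs Grace: Grace wins 22–15.
Dave vs Bob: Bob wins 23–14.
Carol vs Eve: Carol wins 23–14.
Carol vs Frank: Carol wins 23–14.
Carol vs Grace: Grace wins 22–15.
Carol vs Bob: Carol wins 20–17.
Eve vs Frank: Frank wins 23–14.
Eve vs Grace: Eve wins 25–12.
Eve vs Bob: Eve wins 28–9.
Frank vs Grace: Frank wins 29–8.
Frank vs Bob: Bob wins 20–17.
Grace vs Bob: Grace wins 22–15.
No candidate beats all others: Dave beats Frank beats Eve beats Dave, a majority cycle.

No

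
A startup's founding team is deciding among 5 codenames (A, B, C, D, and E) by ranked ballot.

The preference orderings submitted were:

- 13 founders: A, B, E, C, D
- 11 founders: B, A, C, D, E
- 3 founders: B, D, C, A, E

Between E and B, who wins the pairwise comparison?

B

Ballots ranking E above B: 0.
Ballots ranking B above E: 13+11+3 = 27.
B wins the head-to-head, 27–0.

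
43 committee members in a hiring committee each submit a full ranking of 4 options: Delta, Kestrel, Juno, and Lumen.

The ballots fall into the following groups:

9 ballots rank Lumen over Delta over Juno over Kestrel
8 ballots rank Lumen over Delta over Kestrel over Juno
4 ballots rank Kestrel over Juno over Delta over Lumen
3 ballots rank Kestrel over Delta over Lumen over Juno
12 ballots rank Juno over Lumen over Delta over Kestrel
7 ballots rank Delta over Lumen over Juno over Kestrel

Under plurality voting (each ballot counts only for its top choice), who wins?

Lumen

First-place vote totals:
  Delta: 7
  Kestrel: 7
  Juno: 12
  Lumen: 17
Lumen has the most first-place votes.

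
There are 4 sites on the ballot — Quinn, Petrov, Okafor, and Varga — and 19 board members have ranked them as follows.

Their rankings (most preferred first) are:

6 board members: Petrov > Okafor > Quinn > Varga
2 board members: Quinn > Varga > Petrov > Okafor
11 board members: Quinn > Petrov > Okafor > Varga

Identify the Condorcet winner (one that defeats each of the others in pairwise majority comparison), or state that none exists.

Quinn

Head-to-head results (19 voters total):
Quinn vs Petrov: Quinn wins 13–6.
Quinn vs Okafor: Quinn wins 13–6.
Quinn vs Varga: Quinn wins 19–0.
Petrov vs Okafor: Petrov wins 19–0.
Petrov vs Varga: Petrov wins 17–2.
Okafor vs Varga: Okafor wins 17–2.
Quinn beats each rival — Petrov (13–6), Okafor (13–6), Varga (19–0) — so Quinn is the Condorcet winner.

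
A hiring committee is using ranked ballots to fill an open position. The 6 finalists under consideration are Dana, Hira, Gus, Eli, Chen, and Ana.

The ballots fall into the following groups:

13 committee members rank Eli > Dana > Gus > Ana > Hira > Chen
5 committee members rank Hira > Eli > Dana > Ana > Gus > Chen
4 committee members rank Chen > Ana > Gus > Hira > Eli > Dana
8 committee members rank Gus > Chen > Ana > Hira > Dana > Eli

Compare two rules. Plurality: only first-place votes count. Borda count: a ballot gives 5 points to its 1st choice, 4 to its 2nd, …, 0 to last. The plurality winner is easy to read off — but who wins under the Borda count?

Plurality first-place counts: Dana 0, Hira 5, Gus 8, Eli 13, Chen 4, Ana 0 → Eli.
Borda totals: Dana 75, Hira 62, Gus 96, Eli 89, Chen 52, Ana 76 → Gus.

Gus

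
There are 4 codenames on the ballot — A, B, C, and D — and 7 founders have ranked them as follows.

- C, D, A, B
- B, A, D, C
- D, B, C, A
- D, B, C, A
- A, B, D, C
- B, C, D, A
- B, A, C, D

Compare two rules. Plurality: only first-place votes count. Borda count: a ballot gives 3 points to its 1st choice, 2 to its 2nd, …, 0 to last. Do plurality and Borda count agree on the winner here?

Yes

Plurality first-place counts: A 1, B 3, C 1, D 2 → B.
Borda totals: A 8, B 15, C 8, D 11 → B.
The two rules agree on B.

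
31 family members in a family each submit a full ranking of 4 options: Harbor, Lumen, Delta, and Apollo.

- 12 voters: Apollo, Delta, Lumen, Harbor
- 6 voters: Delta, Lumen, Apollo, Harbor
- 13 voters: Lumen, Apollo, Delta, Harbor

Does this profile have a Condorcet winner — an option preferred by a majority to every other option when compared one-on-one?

Head-to-head results (31 voters total):
Harbor vs Lumen: Lumen wins 31–0.
Harbor vs Delta: Delta wins 31–0.
Harbor vs Apollo: Apollo wins 31–0.
Lumen vs Delta: Delta wins 18–13.
Lumen vs Apollo: Lumen wins 19–12.
Delta vs Apollo: Apollo wins 25–6.
No candidate beats all others: Lumen beats Apollo beats Delta beats Lumen, a majority cycle.

No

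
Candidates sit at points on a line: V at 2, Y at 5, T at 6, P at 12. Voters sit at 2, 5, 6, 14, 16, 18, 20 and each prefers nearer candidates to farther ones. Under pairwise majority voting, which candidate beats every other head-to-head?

P

With single-peaked preferences on a line, the Condorcet winner is the candidate closest to the median voter.
The median voter (position 14) is closest to P at 12.
Check: P vs T — voters closer to P: 4 of 7.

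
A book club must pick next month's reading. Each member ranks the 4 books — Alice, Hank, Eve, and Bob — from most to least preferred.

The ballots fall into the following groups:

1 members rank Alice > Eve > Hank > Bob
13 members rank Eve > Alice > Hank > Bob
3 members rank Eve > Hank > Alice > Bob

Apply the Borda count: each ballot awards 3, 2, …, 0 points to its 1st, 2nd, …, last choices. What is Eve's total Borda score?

50

Borda scores:
  Alice: 3 + 13·2 + 3·1 = 32
  Hank: 1 + 13·1 + 3·2 = 20
  Eve: 2 + 13·3 + 3·3 = 50
  Bob: 0 + 13·0 + 3·0 = 0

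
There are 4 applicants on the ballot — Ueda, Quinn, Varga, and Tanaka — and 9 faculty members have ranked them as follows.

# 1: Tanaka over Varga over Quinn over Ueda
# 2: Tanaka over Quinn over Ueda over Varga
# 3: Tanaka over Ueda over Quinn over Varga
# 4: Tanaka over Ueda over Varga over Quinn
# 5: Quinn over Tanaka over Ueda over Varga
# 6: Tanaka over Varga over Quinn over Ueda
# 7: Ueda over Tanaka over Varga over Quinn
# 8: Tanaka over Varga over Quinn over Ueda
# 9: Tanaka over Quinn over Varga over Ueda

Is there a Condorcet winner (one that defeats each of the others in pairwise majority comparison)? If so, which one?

Tanaka

Head-to-head results (9 voters total):
Ueda vs Quinn: Quinn wins 6–3.
Ueda vs Varga: Ueda wins 5–4.
Ueda vs Tanaka: Tanaka wins 8–1.
Quinn vs Varga: Varga wins 5–4.
Quinn vs Tanaka: Tanaka wins 8–1.
Varga vs Tanaka: Tanaka wins 9–0.
Tanaka beats each rival — Ueda (8–1), Quinn (8–1), Varga (9–0) — so Tanaka is the Condorcet winner.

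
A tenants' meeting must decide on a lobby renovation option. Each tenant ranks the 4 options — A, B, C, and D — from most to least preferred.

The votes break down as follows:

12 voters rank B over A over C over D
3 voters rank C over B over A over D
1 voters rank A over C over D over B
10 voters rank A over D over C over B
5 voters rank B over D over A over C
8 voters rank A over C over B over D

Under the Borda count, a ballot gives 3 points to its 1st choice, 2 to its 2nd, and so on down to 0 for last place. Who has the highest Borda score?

Borda scores:
  A: 12·2 + 3·1 + 3 + 10·3 + 5·1 + 8·3 = 89
  B: 12·3 + 3·2 + 0 + 10·0 + 5·3 + 8·1 = 65
  C: 12·1 + 3·3 + 2 + 10·1 + 5·0 + 8·2 = 49
  D: 12·0 + 3·0 + 1 + 10·2 + 5·2 + 8·0 = 31
A has the highest total.

A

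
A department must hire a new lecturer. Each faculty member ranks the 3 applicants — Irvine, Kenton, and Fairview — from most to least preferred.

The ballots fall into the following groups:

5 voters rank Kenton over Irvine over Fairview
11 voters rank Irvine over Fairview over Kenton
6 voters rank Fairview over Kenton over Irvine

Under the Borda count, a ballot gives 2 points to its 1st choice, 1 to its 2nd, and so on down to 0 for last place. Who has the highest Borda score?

Borda scores:
  Irvine: 5·1 + 11·2 + 6·0 = 27
  Kenton: 5·2 + 11·0 + 6·1 = 16
  Fairview: 5·0 + 11·1 + 6·2 = 23
Irvine has the highest total.

Irvine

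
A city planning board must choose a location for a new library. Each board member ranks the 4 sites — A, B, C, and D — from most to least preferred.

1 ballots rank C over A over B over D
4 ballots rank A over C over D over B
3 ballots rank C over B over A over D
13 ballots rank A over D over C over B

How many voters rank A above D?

21

Ballots ranking A above D: 1+4+3+13 = 21.
Ballots ranking D above A: 0.
So 21 of 21 voters prefer A to D.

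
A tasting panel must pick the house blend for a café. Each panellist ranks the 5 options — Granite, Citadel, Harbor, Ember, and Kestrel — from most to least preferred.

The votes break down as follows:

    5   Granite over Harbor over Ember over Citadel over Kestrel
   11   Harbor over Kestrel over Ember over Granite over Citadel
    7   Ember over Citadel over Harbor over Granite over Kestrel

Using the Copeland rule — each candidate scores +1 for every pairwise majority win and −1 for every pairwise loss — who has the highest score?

Harbor

Pairwise results:
  Granite vs Citadel: Granite wins 16–7.
  Granite vs Harbor: Harbor wins 18–5.
  Granite vs Ember: Ember wins 18–5.
  Granite vs Kestrel: Granite wins 12–11.
  Citadel vs Harbor: Harbor wins 16–7.
  Citadel vs Ember: Ember wins 23–0.
  Citadel vs Kestrel: Citadel wins 12–11.
  Harbor vs Ember: Harbor wins 16–7.
  Harbor vs Kestrel: Harbor wins 23–0.
  Ember vs Kestrel: Ember wins 12–11.
Copeland scores (wins − losses):
  Granite: 2 − 2 = 0
  Citadel: 1 − 3 = -2
  Harbor: 4 − 0 = 4
  Ember: 3 − 1 = 2
  Kestrel: 0 − 4 = -4
Harbor has the best Copeland score.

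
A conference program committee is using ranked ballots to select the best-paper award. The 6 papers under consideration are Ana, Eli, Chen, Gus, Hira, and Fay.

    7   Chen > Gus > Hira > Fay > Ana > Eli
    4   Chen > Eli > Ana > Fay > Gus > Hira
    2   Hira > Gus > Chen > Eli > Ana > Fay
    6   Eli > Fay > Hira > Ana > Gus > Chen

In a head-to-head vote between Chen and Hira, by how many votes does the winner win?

3

Ballots ranking Chen above Hira: 7+4 = 11.
Ballots ranking Hira above Chen: 2+6 = 8.
Chen wins 11–8, a margin of 3.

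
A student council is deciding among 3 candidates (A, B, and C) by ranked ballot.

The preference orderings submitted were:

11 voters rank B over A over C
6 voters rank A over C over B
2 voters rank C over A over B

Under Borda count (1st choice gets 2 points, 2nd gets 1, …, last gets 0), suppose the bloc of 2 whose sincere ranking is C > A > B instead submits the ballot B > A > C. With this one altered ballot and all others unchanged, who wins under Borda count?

Borda totals with the altered ballot: A 25, B 26, C 6.
The switch changes the winner from A to B.

B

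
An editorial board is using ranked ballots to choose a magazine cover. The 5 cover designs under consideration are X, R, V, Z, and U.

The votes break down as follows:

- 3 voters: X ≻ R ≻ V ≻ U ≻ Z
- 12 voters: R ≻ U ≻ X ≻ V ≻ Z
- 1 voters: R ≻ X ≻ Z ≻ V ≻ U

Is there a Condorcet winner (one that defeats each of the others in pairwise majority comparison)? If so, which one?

R

Head-to-head results (16 voters total):
X vs R: R wins 13–3.
X vs V: X wins 16–0.
X vs Z: X wins 16–0.
X vs U: U wins 12–4.
R vs V: R wins 16–0.
R vs Z: R wins 16–0.
R vs U: R wins 16–0.
V vs Z: V wins 15–1.
V vs U: U wins 12–4.
Z vs U: U wins 15–1.
R beats each rival — X (13–3), V (16–0), Z (16–0), U (16–0) — so R is the Condorcet winner.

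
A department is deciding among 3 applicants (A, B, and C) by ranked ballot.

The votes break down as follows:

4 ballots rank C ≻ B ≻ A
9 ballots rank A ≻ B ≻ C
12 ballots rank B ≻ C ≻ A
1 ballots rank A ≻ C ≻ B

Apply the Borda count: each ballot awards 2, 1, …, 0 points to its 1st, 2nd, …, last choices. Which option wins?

Borda scores:
  A: 4·0 + 9·2 + 12·0 + 2 = 20
  B: 4·1 + 9·1 + 12·2 + 0 = 37
  C: 4·2 + 9·0 + 12·1 + 1 = 21
B has the highest total.

B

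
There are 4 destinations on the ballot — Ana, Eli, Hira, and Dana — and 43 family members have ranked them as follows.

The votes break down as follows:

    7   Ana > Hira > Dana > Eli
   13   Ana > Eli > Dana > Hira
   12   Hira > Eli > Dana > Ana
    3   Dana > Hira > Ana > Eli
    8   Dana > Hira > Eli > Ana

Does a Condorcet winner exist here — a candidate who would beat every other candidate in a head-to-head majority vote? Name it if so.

No Condorcet winner

Head-to-head results (43 voters total):
Ana vs Eli: Ana wins 23–20.
Ana vs Hira: Hira wins 23–20.
Ana vs Dana: Dana wins 23–20.
Eli vs Hira: Hira wins 30–13.
Eli vs Dana: Eli wins 25–18.
Hira vs Dana: Dana wins 24–19.
No candidate beats all others: Ana beats Eli beats Dana beats Ana, a majority cycle.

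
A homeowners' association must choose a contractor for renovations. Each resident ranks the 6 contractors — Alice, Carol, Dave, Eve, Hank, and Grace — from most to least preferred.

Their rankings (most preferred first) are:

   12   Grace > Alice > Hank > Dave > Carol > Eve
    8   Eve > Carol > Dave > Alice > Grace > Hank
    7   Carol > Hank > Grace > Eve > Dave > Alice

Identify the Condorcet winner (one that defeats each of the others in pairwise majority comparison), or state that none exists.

Head-to-head results (27 voters total):
Alice vs Carol: Carol wins 15–12.
Alice vs Dave: Dave wins 15–12.
Alice vs Eve: Eve wins 15–12.
Alice vs Hank: Alice wins 20–7.
Alice vs Grace: Grace wins 19–8.
Carol vs Dave: Carol wins 15–12.
Carol vs Eve: Carol wins 19–8.
Carol vs Hank: Carol wins 15–12.
Carol vs Grace: Carol wins 15–12.
Dave vs Eve: Eve wins 15–12.
Dave vs Hank: Hank wins 19–8.
Dave vs Grace: Grace wins 19–8.
Eve vs Hank: Hank wins 19–8.
Eve vs Grace: Grace wins 19–8.
Hank vs Grace: Grace wins 20–7.
Carol beats each rival — Alice (15–12), Dave (15–12), Eve (19–8), Hank (15–12), Grace (15–12) — so Carol is the Condorcet winner.

Carol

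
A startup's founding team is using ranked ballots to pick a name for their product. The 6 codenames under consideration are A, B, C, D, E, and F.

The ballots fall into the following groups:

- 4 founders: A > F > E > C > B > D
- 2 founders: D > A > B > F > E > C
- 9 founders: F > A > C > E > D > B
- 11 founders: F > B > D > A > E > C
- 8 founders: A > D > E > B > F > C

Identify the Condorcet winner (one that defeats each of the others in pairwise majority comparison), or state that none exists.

Head-to-head results (34 voters total):
A vs B: A wins 23–11.
A vs C: A wins 34–0.
A vs D: A wins 21–13.
A vs E: A wins 34–0.
A vs F: F wins 20–14.
B vs C: B wins 21–13.
B vs D: D wins 19–15.
B vs E: E wins 21–13.
B vs F: F wins 24–10.
C vs D: D wins 21–13.
C vs E: E wins 25–9.
C vs F: F wins 34–0.
D vs E: D wins 21–13.
D vs F: F wins 24–10.
E vs F: F wins 26–8.
F beats each rival — A (20–14), B (24–10), C (34–0), D (24–10), E (26–8) — so F is the Condorcet winner.

F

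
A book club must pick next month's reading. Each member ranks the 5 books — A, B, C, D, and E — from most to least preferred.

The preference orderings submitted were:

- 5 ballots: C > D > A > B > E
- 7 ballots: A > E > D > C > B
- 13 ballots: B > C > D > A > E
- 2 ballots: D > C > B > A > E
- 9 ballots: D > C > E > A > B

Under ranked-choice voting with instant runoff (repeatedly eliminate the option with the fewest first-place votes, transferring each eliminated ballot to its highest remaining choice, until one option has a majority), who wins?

Round 1: B 13, D 11, A 7, C 5, E 0. E has the fewest and is eliminated.
Round 2: B 13, D 11, A 7, C 5. C has the fewest and is eliminated.
Round 3: D 16, B 13, A 7. A has the fewest and is eliminated.
Round 4: D 23, B 13. D has a majority.

D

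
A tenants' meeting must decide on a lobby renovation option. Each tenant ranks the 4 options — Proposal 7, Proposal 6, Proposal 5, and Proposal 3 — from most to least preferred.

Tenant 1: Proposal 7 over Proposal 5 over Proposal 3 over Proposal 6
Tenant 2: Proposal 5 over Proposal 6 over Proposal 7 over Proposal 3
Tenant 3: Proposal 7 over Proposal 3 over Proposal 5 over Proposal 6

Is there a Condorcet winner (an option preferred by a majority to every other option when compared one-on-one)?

Yes

Head-to-head results (3 voters total):
Proposal 7 vs Proposal 6: Proposal 7 wins 2–1.
Proposal 7 vs Proposal 5: Proposal 7 wins 2–1.
Proposal 7 vs Proposal 3: Proposal 7 wins 3–0.
Proposal 6 vs Proposal 5: Proposal 5 wins 3–0.
Proposal 6 vs Proposal 3: Proposal 3 wins 2–1.
Proposal 5 vs Proposal 3: Proposal 5 wins 2–1.
Proposal 7 beats each rival — Proposal 6 (2–1), Proposal 5 (2–1), Proposal 3 (3–0) — so Proposal 7 is the Condorcet winner.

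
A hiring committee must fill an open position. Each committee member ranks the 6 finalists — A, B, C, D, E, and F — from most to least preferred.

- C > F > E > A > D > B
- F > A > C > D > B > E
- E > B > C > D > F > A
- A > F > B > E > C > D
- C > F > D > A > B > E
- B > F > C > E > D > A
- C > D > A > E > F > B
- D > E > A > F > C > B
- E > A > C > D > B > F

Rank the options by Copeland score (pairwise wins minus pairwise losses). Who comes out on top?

Pairwise results:
  A vs B: A wins 7–2.
  A vs C: C wins 5–4.
  A vs D: D wins 5–4.
  A vs E: E wins 5–4.
  A vs F: F wins 5–4.
  B vs C: C wins 6–3.
  B vs D: D wins 6–3.
  B vs E: E wins 5–4.
  B vs F: F wins 6–3.
  C vs D: C wins 8–1.
  C vs E: C wins 5–4.
  C vs F: C wins 5–4.
  D vs E: E wins 5–4.
  D vs F: F wins 5–4.
  E vs F: F wins 5–4.
Copeland scores (wins − losses):
  A: 1 − 4 = -3
  B: 0 − 5 = -5
  C: 5 − 0 = 5
  D: 2 − 3 = -1
  E: 3 − 2 = 1
  F: 4 − 1 = 3
C has the best Copeland score.

C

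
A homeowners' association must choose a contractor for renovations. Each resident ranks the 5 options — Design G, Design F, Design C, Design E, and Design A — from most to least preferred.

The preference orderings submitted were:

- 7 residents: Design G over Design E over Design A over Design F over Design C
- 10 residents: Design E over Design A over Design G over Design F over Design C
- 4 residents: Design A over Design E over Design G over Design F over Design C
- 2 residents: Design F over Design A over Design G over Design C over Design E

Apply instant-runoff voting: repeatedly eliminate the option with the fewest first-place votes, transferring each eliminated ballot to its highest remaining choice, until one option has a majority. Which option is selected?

Design E

Round 1: Design E 10, Design G 7, Design A 4, Design F 2, Design C 0. Design C has the fewest and is eliminated.
Round 2: Design E 10, Design G 7, Design A 4, Design F 2. Design F has the fewest and is eliminated.
Round 3: Design E 10, Design G 7, Design A 6. Design A has the fewest and is eliminated.
Round 4: Design E 14, Design G 9. Design E has a majority.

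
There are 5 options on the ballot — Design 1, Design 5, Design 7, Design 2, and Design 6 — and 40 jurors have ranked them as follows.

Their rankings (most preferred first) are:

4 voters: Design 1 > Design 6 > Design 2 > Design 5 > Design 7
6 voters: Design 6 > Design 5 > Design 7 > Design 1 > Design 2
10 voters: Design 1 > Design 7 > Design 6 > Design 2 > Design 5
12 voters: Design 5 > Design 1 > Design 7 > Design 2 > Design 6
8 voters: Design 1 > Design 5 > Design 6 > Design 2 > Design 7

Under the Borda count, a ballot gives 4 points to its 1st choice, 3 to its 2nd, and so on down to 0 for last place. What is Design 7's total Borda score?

Borda scores:
  Design 1: 4·4 + 6·1 + 10·4 + 12·3 + 8·4 = 130
  Design 5: 4·1 + 6·3 + 10·0 + 12·4 + 8·3 = 94
  Design 7: 4·0 + 6·2 + 10·3 + 12·2 + 8·0 = 66
  Design 2: 4·2 + 6·0 + 10·1 + 12·1 + 8·1 = 38
  Design 6: 4·3 + 6·4 + 10·2 + 12·0 + 8·2 = 72

66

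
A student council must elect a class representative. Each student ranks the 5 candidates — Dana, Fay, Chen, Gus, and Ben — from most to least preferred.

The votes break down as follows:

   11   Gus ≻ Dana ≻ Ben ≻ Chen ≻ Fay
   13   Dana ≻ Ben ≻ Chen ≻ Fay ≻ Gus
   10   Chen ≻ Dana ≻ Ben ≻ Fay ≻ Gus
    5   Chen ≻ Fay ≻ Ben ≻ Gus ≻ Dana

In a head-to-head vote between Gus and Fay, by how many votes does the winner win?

17

Ballots ranking Gus above Fay: 11.
Ballots ranking Fay above Gus: 13+10+5 = 28.
Fay wins 28–11, a margin of 17.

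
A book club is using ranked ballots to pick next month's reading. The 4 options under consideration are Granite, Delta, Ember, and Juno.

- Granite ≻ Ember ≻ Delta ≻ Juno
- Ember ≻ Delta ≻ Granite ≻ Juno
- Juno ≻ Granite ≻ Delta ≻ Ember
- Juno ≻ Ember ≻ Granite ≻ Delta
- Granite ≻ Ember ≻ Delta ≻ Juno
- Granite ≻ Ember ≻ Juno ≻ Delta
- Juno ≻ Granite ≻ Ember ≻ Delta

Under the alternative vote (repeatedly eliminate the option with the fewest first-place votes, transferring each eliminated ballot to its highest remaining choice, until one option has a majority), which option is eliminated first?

Delta

Round 1: Granite 3, Juno 3, Ember 1, Delta 0. Delta has the fewest and is eliminated.
Round 2: Granite 3, Juno 3, Ember 1. Ember has the fewest and is eliminated.
Round 3: Granite 4, Juno 3. Granite has a majority.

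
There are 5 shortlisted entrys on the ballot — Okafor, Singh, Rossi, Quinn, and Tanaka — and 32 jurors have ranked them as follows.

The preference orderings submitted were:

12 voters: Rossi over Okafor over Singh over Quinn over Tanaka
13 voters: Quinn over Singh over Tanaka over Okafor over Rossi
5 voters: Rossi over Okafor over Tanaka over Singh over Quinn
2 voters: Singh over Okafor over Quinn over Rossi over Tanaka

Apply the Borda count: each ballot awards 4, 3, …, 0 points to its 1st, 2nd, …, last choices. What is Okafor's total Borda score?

Borda scores:
  Okafor: 12·3 + 13·1 + 5·3 + 2·3 = 70
  Singh: 12·2 + 13·3 + 5·1 + 2·4 = 76
  Rossi: 12·4 + 13·0 + 5·4 + 2·1 = 70
  Quinn: 12·1 + 13·4 + 5·0 + 2·2 = 68
  Tanaka: 12·0 + 13·2 + 5·2 + 2·0 = 36

70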